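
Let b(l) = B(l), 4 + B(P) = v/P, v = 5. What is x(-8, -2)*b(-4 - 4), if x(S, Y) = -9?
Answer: 333/8 ≈ 41.625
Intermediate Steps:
B(P) = -4 + 5/P
b(l) = -4 + 5/l
x(-8, -2)*b(-4 - 4) = -9*(-4 + 5/(-4 - 4)) = -9*(-4 + 5/(-8)) = -9*(-4 + 5*(-1/8)) = -9*(-4 - 5/8) = -9*(-37/8) = 333/8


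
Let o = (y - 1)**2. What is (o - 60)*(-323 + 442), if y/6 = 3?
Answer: 27251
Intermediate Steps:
y = 18 (y = 6*3 = 18)
o = 289 (o = (18 - 1)**2 = 17**2 = 289)
(o - 60)*(-323 + 442) = (289 - 60)*(-323 + 442) = 229*119 = 27251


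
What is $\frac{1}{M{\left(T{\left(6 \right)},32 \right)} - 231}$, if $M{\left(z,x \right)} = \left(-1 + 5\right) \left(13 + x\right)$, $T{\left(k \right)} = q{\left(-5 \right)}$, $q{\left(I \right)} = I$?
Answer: $- \frac{1}{51} \approx -0.019608$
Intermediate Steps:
$T{\left(k \right)} = -5$
$M{\left(z,x \right)} = 52 + 4 x$ ($M{\left(z,x \right)} = 4 \left(13 + x\right) = 52 + 4 x$)
$\frac{1}{M{\left(T{\left(6 \right)},32 \right)} - 231} = \frac{1}{\left(52 + 4 \cdot 32\right) - 231} = \frac{1}{\left(52 + 128\right) - 231} = \frac{1}{180 - 231} = \frac{1}{-51} = - \frac{1}{51}$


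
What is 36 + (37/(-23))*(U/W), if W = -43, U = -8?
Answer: 35308/989 ≈ 35.701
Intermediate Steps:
36 + (37/(-23))*(U/W) = 36 + (37/(-23))*(-8/(-43)) = 36 + (37*(-1/23))*(-8*(-1/43)) = 36 - 37/23*8/43 = 36 - 296/989 = 35308/989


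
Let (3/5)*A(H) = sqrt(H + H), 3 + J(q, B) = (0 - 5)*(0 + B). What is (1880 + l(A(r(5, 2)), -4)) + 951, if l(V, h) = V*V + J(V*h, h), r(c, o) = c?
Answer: 25882/9 ≈ 2875.8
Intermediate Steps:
J(q, B) = -3 - 5*B (J(q, B) = -3 + (0 - 5)*(0 + B) = -3 - 5*B)
A(H) = 5*sqrt(2)*sqrt(H)/3 (A(H) = 5*sqrt(H + H)/3 = 5*sqrt(2*H)/3 = 5*(sqrt(2)*sqrt(H))/3 = 5*sqrt(2)*sqrt(H)/3)
l(V, h) = -3 + V**2 - 5*h (l(V, h) = V*V + (-3 - 5*h) = V**2 + (-3 - 5*h) = -3 + V**2 - 5*h)
(1880 + l(A(r(5, 2)), -4)) + 951 = (1880 + (-3 + (5*sqrt(2)*sqrt(5)/3)**2 - 5*(-4))) + 951 = (1880 + (-3 + (5*sqrt(10)/3)**2 + 20)) + 951 = (1880 + (-3 + 250/9 + 20)) + 951 = (1880 + 403/9) + 951 = 17323/9 + 951 = 25882/9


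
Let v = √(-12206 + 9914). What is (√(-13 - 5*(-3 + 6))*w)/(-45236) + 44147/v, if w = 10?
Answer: I*(-499258423*√573 - 5730*√7)/12960114 ≈ -922.13*I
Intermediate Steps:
v = 2*I*√573 (v = √(-2292) = 2*I*√573 ≈ 47.875*I)
(√(-13 - 5*(-3 + 6))*w)/(-45236) + 44147/v = (√(-13 - 5*(-3 + 6))*10)/(-45236) + 44147/((2*I*√573)) = (√(-13 - 5*3)*10)*(-1/45236) + 44147*(-I*√573/1146) = (√(-13 - 15)*10)*(-1/45236) - 44147*I*√573/1146 = (√(-28)*10)*(-1/45236) - 44147*I*√573/1146 = ((2*I*√7)*10)*(-1/45236) - 44147*I*√573/1146 = (20*I*√7)*(-1/45236) - 44147*I*√573/1146 = -5*I*√7/11309 - 44147*I*√573/1146 = -44147*I*√573/1146 - 5*I*√7/11309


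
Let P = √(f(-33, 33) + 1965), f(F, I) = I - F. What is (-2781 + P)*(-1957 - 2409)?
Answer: 12141846 - 4366*√2031 ≈ 1.1945e+7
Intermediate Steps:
P = √2031 (P = √((33 - 1*(-33)) + 1965) = √((33 + 33) + 1965) = √(66 + 1965) = √2031 ≈ 45.067)
(-2781 + P)*(-1957 - 2409) = (-2781 + √2031)*(-1957 - 2409) = (-2781 + √2031)*(-4366) = 12141846 - 4366*√2031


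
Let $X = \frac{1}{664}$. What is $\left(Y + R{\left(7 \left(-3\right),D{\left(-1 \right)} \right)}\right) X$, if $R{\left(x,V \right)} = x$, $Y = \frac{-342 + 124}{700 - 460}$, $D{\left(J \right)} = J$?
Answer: $- \frac{2629}{79680} \approx -0.032994$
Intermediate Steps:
$Y = - \frac{109}{120}$ ($Y = - \frac{218}{240} = \left(-218\right) \frac{1}{240} = - \frac{109}{120} \approx -0.90833$)
$X = \frac{1}{664} \approx 0.001506$
$\left(Y + R{\left(7 \left(-3\right),D{\left(-1 \right)} \right)}\right) X = \left(- \frac{109}{120} + 7 \left(-3\right)\right) \frac{1}{664} = \left(- \frac{109}{120} - 21\right) \frac{1}{664} = \left(- \frac{2629}{120}\right) \frac{1}{664} = - \frac{2629}{79680}$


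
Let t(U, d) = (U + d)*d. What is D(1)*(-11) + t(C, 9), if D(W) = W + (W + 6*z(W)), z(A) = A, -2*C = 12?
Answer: -61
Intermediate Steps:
C = -6 (C = -½*12 = -6)
t(U, d) = d*(U + d)
D(W) = 8*W (D(W) = W + (W + 6*W) = W + 7*W = 8*W)
D(1)*(-11) + t(C, 9) = (8*1)*(-11) + 9*(-6 + 9) = 8*(-11) + 9*3 = -88 + 27 = -61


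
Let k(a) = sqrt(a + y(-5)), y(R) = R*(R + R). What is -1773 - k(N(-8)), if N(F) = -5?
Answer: -1773 - 3*sqrt(5) ≈ -1779.7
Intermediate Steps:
y(R) = 2*R**2 (y(R) = R*(2*R) = 2*R**2)
k(a) = sqrt(50 + a) (k(a) = sqrt(a + 2*(-5)**2) = sqrt(a + 2*25) = sqrt(a + 50) = sqrt(50 + a))
-1773 - k(N(-8)) = -1773 - sqrt(50 - 5) = -1773 - sqrt(45) = -1773 - 3*sqrt(5)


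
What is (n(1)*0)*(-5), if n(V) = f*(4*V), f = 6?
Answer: 0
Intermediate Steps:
n(V) = 24*V (n(V) = 6*(4*V) = 24*V)
(n(1)*0)*(-5) = ((24*1)*0)*(-5) = (24*0)*(-5) = 0*(-5) = 0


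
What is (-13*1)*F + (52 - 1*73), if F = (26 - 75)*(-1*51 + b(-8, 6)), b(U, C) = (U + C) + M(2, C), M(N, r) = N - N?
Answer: -33782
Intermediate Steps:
M(N, r) = 0
b(U, C) = C + U (b(U, C) = (U + C) + 0 = (C + U) + 0 = C + U)
F = 2597 (F = (26 - 75)*(-1*51 + (6 - 8)) = -49*(-51 - 2) = -49*(-53) = 2597)
(-13*1)*F + (52 - 1*73) = -13*1*2597 + (52 - 1*73) = -13*2597 + (52 - 73) = -33761 - 21 = -33782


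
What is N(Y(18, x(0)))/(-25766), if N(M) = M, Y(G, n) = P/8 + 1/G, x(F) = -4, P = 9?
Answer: -85/1855152 ≈ -4.5818e-5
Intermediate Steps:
Y(G, n) = 9/8 + 1/G
N(Y(18, x(0)))/(-25766) = (9/8 + 1/18)/(-25766) = (9/8 + 1/18)*(-1/25766) = (85/72)*(-1/25766) = -85/1855152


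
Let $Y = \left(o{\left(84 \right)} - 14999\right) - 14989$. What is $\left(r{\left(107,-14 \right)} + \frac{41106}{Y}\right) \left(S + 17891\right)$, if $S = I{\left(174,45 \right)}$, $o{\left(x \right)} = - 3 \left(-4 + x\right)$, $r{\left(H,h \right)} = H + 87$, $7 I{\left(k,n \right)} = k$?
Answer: $\frac{11064909921}{3206} \approx 3.4513 \cdot 10^{6}$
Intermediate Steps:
$I{\left(k,n \right)} = \frac{k}{7}$
$r{\left(H,h \right)} = 87 + H$
$o{\left(x \right)} = 12 - 3 x$
$S = \frac{174}{7}$ ($S = \frac{1}{7} \cdot 174 = \frac{174}{7} \approx 24.857$)
$Y = -30228$ ($Y = \left(\left(12 - 252\right) - 14999\right) - 14989 = \left(-240 - 14999\right) - 14989 = -15239 - 14989 = -30228$)
$\left(r{\left(107,-14 \right)} + \frac{41106}{Y}\right) \left(S + 17891\right) = \left(\left(87 + 107\right) + \frac{41106}{-30228}\right) \left(\frac{174}{7} + 17891\right) = \left(194 + 41106 \left(- \frac{1}{30228}\right)\right) \frac{125411}{7} = \left(194 - \frac{6851}{5038}\right) \frac{125411}{7} = \frac{970521}{5038} \cdot \frac{125411}{7} = \frac{11064909921}{3206}$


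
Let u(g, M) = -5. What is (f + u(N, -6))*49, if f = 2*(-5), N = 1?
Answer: -735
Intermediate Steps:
f = -10
(f + u(N, -6))*49 = (-10 - 5)*49 = -15*49 = -735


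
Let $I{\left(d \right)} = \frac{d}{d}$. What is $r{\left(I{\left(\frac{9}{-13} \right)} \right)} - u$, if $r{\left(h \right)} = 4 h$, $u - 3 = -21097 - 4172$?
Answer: $25270$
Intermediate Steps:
$I{\left(d \right)} = 1$
$u = -25266$ ($u = 3 - 25269 = -25266$)
$r{\left(I{\left(\frac{9}{-13} \right)} \right)} - u = 4 \cdot 1 - -25266 = 4 + 25266 = 25270$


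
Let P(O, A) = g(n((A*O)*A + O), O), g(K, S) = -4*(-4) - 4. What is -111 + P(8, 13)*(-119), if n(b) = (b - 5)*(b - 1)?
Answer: -1539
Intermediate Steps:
n(b) = (-1 + b)*(-5 + b) (n(b) = (-5 + b)*(-1 + b) = (-1 + b)*(-5 + b))
g(K, S) = 12 (g(K, S) = 16 - 4 = 12)
P(O, A) = 12
-111 + P(8, 13)*(-119) = -111 + 12*(-119) = -111 - 1428 = -1539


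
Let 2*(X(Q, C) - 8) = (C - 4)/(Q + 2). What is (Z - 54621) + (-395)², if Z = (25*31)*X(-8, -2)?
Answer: 215983/2 ≈ 1.0799e+5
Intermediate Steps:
X(Q, C) = 8 + (-4 + C)/(2*(2 + Q)) (X(Q, C) = 8 + ((C - 4)/(Q + 2))/2 = 8 + ((-4 + C)/(2 + Q))/2 = 8 + (-4 + C)/(2*(2 + Q)))
Z = 13175/2 (Z = (25*31)*((28 - 2 + 16*(-8))/(2*(2 - 8))) = 775*((½)*(28 - 2 - 128)/(-6)) = 775*((½)*(-⅙)*(-102)) = 775*(17/2) = 13175/2 ≈ 6587.5)
(Z - 54621) + (-395)² = (13175/2 - 54621) + (-395)² = -96067/2 + 156025 = 215983/2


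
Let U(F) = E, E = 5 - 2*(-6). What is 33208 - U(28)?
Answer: 33191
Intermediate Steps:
E = 17 (E = 5 + 12 = 17)
U(F) = 17
33208 - U(28) = 33208 - 1*17 = 33208 - 17 = 33191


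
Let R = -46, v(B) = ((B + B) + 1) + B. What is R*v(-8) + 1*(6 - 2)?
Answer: 1062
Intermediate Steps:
v(B) = 1 + 3*B (v(B) = (2*B + 1) + B = (1 + 2*B) + B = 1 + 3*B)
R*v(-8) + 1*(6 - 2) = -46*(1 + 3*(-8)) + 1*(6 - 2) = -46*(1 - 24) + 1*4 = -46*(-23) + 4 = 1058 + 4 = 1062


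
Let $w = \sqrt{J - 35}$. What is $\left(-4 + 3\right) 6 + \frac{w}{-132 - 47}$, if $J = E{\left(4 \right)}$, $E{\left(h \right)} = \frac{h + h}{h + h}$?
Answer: $-6 - \frac{i \sqrt{34}}{179} \approx -6.0 - 0.032575 i$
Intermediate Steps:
$E{\left(h \right)} = 1$ ($E{\left(h \right)} = \frac{2 h}{2 h} = 2 h \frac{1}{2 h} = 1$)
$J = 1$
$w = i \sqrt{34}$ ($w = \sqrt{1 - 35} = \sqrt{-34} = i \sqrt{34} \approx 5.8309 i$)
$\left(-4 + 3\right) 6 + \frac{w}{-132 - 47} = \left(-4 + 3\right) 6 + \frac{i \sqrt{34}}{-132 - 47} = \left(-1\right) 6 + \frac{i \sqrt{34}}{-179} = -6 + i \sqrt{34} \left(- \frac{1}{179}\right) = -6 - \frac{i \sqrt{34}}{179}$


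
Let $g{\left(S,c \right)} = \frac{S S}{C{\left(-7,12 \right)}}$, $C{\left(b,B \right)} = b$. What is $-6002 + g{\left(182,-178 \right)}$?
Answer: $-10734$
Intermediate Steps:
$g{\left(S,c \right)} = - \frac{S^{2}}{7}$ ($g{\left(S,c \right)} = \frac{S S}{-7} = S^{2} \left(- \frac{1}{7}\right) = - \frac{S^{2}}{7}$)
$-6002 + g{\left(182,-178 \right)} = -6002 - \frac{182^{2}}{7} = -6002 - 4732 = -10734$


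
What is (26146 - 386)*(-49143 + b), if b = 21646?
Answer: -708322720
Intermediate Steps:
(26146 - 386)*(-49143 + b) = (26146 - 386)*(-49143 + 21646) = 25760*(-27497) = -708322720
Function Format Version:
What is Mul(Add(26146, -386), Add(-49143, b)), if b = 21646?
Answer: -708322720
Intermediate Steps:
Mul(Add(26146, -386), Add(-49143, b)) = Mul(Add(26146, -386), Add(-49143, 21646)) = Mul(25760, -27497) = -708322720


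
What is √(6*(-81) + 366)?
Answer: 2*I*√30 ≈ 10.954*I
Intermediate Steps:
√(6*(-81) + 366) = √(-486 + 366) = √(-120) = 2*I*√30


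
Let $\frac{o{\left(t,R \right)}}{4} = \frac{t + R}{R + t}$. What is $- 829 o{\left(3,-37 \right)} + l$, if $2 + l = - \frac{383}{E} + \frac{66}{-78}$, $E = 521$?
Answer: $- \frac{22483524}{6773} \approx -3319.6$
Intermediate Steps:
$l = - \frac{24256}{6773}$ ($l = -2 + \left(- \frac{383}{521} + \frac{66}{-78}\right) = -2 + \left(\left(-383\right) \frac{1}{521} + 66 \left(- \frac{1}{78}\right)\right) = -2 - \frac{10710}{6773} = - \frac{24256}{6773} \approx -3.5813$)
$o{\left(t,R \right)} = 4$ ($o{\left(t,R \right)} = 4 \frac{t + R}{R + t} = 4 \frac{R + t}{R + t} = 4 \cdot 1 = 4$)
$- 829 o{\left(3,-37 \right)} + l = \left(-829\right) 4 - \frac{24256}{6773} = -3316 - \frac{24256}{6773} = - \frac{22483524}{6773}$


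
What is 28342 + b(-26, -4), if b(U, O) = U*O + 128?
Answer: 28574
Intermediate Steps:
b(U, O) = 128 + O*U (b(U, O) = O*U + 128 = 128 + O*U)
28342 + b(-26, -4) = 28342 + (128 - 4*(-26)) = 28342 + (128 + 104) = 28342 + 232 = 28574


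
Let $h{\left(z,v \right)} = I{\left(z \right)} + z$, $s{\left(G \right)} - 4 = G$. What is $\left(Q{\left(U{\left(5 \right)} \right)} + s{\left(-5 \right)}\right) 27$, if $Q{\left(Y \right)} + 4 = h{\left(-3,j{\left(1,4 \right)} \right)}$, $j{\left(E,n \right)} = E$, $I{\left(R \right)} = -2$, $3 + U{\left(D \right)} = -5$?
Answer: $-270$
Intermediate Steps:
$U{\left(D \right)} = -8$ ($U{\left(D \right)} = -3 - 5 = -8$)
$s{\left(G \right)} = 4 + G$
$h{\left(z,v \right)} = -2 + z$
$Q{\left(Y \right)} = -9$ ($Q{\left(Y \right)} = -4 - 5 = -9$)
$\left(Q{\left(U{\left(5 \right)} \right)} + s{\left(-5 \right)}\right) 27 = \left(-9 + \left(4 - 5\right)\right) 27 = \left(-9 - 1\right) 27 = \left(-10\right) 27 = -270$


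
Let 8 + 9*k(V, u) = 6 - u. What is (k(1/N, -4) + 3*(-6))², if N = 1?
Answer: 25600/81 ≈ 316.05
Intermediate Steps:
k(V, u) = -2/9 - u/9 (k(V, u) = -8/9 + (6 - u)/9 = -8/9 + (⅔ - u/9) = -2/9 - u/9)
(k(1/N, -4) + 3*(-6))² = ((-2/9 - ⅑*(-4)) + 3*(-6))² = ((-2/9 + 4/9) - 18)² = (2/9 - 18)² = (-160/9)² = 25600/81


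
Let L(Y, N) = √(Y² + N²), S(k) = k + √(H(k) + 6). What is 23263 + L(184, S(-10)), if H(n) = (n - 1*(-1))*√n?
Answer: 23263 + √(33856 + (10 - √3*√(2 - 3*I*√10))²) ≈ 23447.0 + 0.10727*I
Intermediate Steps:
H(n) = √n*(1 + n) (H(n) = (n + 1)*√n = (1 + n)*√n = √n*(1 + n))
S(k) = k + √(6 + √k*(1 + k)) (S(k) = k + √(√k*(1 + k) + 6) = k + √(6 + √k*(1 + k)))
L(Y, N) = √(N² + Y²)
23263 + L(184, S(-10)) = 23263 + √((-10 + √(6 + √(-10)*(1 - 10)))² + 184²) = 23263 + √((-10 + √(6 + (I*√10)*(-9)))² + 33856) = 23263 + √((-10 + √(6 - 9*I*√10))² + 33856) = 23263 + √(33856 + (-10 + √(6 - 9*I*√10))²)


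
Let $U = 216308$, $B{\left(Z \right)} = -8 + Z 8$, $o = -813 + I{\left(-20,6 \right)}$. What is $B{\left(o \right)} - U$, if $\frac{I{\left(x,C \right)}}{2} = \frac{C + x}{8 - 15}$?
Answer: $-222788$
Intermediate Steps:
$I{\left(x,C \right)} = - \frac{2 C}{7} - \frac{2 x}{7}$ ($I{\left(x,C \right)} = 2 \frac{C + x}{8 - 15} = 2 \frac{C + x}{-7} = 2 \left(C + x\right) \left(- \frac{1}{7}\right) = 2 \left(- \frac{C}{7} - \frac{x}{7}\right) = - \frac{2 C}{7} - \frac{2 x}{7}$)
$o = -809$ ($o = -813 - -4 = -813 + \left(- \frac{12}{7} + \frac{40}{7}\right) = -813 + 4 = -809$)
$B{\left(Z \right)} = -8 + 8 Z$
$B{\left(o \right)} - U = \left(-8 + 8 \left(-809\right)\right) - 216308 = \left(-8 - 6472\right) - 216308 = -6480 - 216308 = -222788$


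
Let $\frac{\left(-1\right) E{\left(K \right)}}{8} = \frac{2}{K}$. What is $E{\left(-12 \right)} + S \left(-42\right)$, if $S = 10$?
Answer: $- \frac{1256}{3} \approx -418.67$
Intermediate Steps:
$E{\left(K \right)} = - \frac{16}{K}$ ($E{\left(K \right)} = - 8 \frac{2}{K} = - \frac{16}{K}$)
$E{\left(-12 \right)} + S \left(-42\right) = - \frac{16}{-12} + 10 \left(-42\right) = \left(-16\right) \left(- \frac{1}{12}\right) - 420 = \frac{4}{3} - 420 = - \frac{1256}{3}$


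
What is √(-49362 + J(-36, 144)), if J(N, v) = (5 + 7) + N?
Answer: I*√49386 ≈ 222.23*I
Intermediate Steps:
J(N, v) = 12 + N
√(-49362 + J(-36, 144)) = √(-49362 + (12 - 36)) = √(-49362 - 24) = √(-49386) = I*√49386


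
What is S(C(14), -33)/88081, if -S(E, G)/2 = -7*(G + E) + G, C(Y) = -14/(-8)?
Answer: -743/176162 ≈ -0.0042177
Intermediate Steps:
C(Y) = 7/4 (C(Y) = -14*(-⅛) = 7/4)
S(E, G) = 12*G + 14*E (S(E, G) = -2*(-7*(G + E) + G) = -2*(-7*(E + G) + G) = -2*((-7*E - 7*G) + G) = -2*(-7*E - 6*G) = 12*G + 14*E)
S(C(14), -33)/88081 = (12*(-33) + 14*(7/4))/88081 = (-396 + 49/2)*(1/88081) = -743/2*1/88081 = -743/176162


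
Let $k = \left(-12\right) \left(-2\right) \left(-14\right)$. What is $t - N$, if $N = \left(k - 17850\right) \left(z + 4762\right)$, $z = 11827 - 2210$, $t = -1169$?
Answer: $261495325$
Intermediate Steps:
$z = 9617$ ($z = 11827 - 2210 = 9617$)
$k = -336$ ($k = 24 \left(-14\right) = -336$)
$N = -261496494$ ($N = \left(-336 - 17850\right) \left(9617 + 4762\right) = \left(-18186\right) 14379 = -261496494$)
$t - N = -1169 - -261496494 = -1169 + 261496494 = 261495325$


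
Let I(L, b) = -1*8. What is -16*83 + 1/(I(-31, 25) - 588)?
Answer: -791489/596 ≈ -1328.0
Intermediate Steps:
I(L, b) = -8
-16*83 + 1/(I(-31, 25) - 588) = -16*83 + 1/(-8 - 588) = -1328 + 1/(-596) = -1328 - 1/596 = -791489/596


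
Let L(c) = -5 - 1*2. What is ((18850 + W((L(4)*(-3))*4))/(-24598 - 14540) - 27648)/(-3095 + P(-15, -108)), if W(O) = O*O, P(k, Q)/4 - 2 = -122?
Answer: 108211333/13991835 ≈ 7.7339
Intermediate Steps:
L(c) = -7 (L(c) = -5 - 2 = -7)
P(k, Q) = -480 (P(k, Q) = 8 + 4*(-122) = 8 - 488 = -480)
W(O) = O²
((18850 + W((L(4)*(-3))*4))/(-24598 - 14540) - 27648)/(-3095 + P(-15, -108)) = ((18850 + (-7*(-3)*4)²)/(-24598 - 14540) - 27648)/(-3095 - 480) = ((18850 + (21*4)²)/(-39138) - 27648)/(-3575) = ((18850 + 84²)*(-1/39138) - 27648)*(-1/3575) = ((18850 + 7056)*(-1/39138) - 27648)*(-1/3575) = (25906*(-1/39138) - 27648)*(-1/3575) = (-12953/19569 - 27648)*(-1/3575) = -541056665/19569*(-1/3575) = 108211333/13991835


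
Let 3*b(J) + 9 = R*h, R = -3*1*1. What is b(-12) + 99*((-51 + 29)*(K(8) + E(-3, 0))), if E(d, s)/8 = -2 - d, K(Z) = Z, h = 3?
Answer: -34854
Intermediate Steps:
R = -3 (R = -3*1 = -3)
E(d, s) = -16 - 8*d (E(d, s) = 8*(-2 - d) = -16 - 8*d)
b(J) = -6 (b(J) = -3 + (-3*3)/3 = -3 + (1/3)*(-9) = -3 - 3 = -6)
b(-12) + 99*((-51 + 29)*(K(8) + E(-3, 0))) = -6 + 99*((-51 + 29)*(8 + (-16 - 8*(-3)))) = -6 + 99*(-22*(8 + (-16 + 24))) = -6 + 99*(-22*(8 + 8)) = -6 + 99*(-22*16) = -6 + 99*(-352) = -6 - 34848 = -34854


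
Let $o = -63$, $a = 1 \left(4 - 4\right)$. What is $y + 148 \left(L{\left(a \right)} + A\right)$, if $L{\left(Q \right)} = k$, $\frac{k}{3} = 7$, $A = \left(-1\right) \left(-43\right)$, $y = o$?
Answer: $9409$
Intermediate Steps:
$a = 0$ ($a = 1 \cdot 0 = 0$)
$y = -63$
$A = 43$
$k = 21$ ($k = 3 \cdot 7 = 21$)
$L{\left(Q \right)} = 21$
$y + 148 \left(L{\left(a \right)} + A\right) = -63 + 148 \left(21 + 43\right) = -63 + 148 \cdot 64 = -63 + 9472 = 9409$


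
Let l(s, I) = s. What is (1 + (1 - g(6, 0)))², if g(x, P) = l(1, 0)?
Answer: 1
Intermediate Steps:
g(x, P) = 1
(1 + (1 - g(6, 0)))² = (1 + (1 - 1*1))² = (1 + (1 - 1))² = (1 + 0)² = 1² = 1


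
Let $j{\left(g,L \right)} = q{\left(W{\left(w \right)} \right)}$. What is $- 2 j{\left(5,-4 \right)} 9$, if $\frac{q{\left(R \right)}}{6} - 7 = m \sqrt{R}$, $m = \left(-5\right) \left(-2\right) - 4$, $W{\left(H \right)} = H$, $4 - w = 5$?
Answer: $-756 - 648 i \approx -756.0 - 648.0 i$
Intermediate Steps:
$w = -1$ ($w = 4 - 5 = -1$)
$m = 6$ ($m = 10 - 4 = 6$)
$q{\left(R \right)} = 42 + 36 \sqrt{R}$ ($q{\left(R \right)} = 42 + 6 \cdot 6 \sqrt{R} = 42 + 36 \sqrt{R}$)
$j{\left(g,L \right)} = 42 + 36 i$ ($j{\left(g,L \right)} = 42 + 36 \sqrt{-1} = 42 + 36 i$)
$- 2 j{\left(5,-4 \right)} 9 = - 2 \left(42 + 36 i\right) 9 = \left(-84 - 72 i\right) 9 = -756 - 648 i$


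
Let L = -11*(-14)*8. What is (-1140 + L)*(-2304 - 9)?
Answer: -212796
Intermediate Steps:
L = 1232 (L = 154*8 = 1232)
(-1140 + L)*(-2304 - 9) = (-1140 + 1232)*(-2304 - 9) = 92*(-2313) = -212796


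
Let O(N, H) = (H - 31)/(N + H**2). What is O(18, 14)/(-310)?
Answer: 17/66340 ≈ 0.00025626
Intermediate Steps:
O(N, H) = (-31 + H)/(N + H**2)
O(18, 14)/(-310) = ((-31 + 14)/(18 + 14**2))/(-310) = (-17/(18 + 196))*(-1/310) = (-17/214)*(-1/310) = ((1/214)*(-17))*(-1/310) = -17/214*(-1/310) = 17/66340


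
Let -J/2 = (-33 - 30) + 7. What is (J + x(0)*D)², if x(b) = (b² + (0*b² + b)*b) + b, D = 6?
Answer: 12544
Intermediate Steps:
J = 112 (J = -2*((-33 - 30) + 7) = -2*(-63 + 7) = -2*(-56) = 112)
x(b) = b + 2*b² (x(b) = (b² + (0 + b)*b) + b = (b² + b*b) + b = (b² + b²) + b = 2*b² + b = b + 2*b²)
(J + x(0)*D)² = (112 + (0*(1 + 2*0))*6)² = (112 + (0*(1 + 0))*6)² = (112 + (0*1)*6)² = (112 + 0*6)² = (112 + 0)² = 112² = 12544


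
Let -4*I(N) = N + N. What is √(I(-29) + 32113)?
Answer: √128510/2 ≈ 179.24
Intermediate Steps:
I(N) = -N/2 (I(N) = -(N + N)/4 = -N/2)
√(I(-29) + 32113) = √(-½*(-29) + 32113) = √(29/2 + 32113) = √(64255/2) = √128510/2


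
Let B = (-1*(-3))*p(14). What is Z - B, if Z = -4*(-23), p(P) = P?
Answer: 50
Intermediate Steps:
Z = 92
B = 42 (B = -1*(-3)*14 = 3*14 = 42)
Z - B = 92 - 1*42 = 92 - 42 = 50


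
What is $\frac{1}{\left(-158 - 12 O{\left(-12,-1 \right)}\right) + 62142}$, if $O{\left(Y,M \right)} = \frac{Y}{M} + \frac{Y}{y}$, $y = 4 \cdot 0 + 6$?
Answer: $\frac{1}{61864} \approx 1.6165 \cdot 10^{-5}$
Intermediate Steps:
$y = 6$ ($y = 0 + 6 = 6$)
$O{\left(Y,M \right)} = \frac{Y}{6} + \frac{Y}{M}$ ($O{\left(Y,M \right)} = \frac{Y}{M} + \frac{Y}{6} = \frac{Y}{6} + \frac{Y}{M}$)
$\frac{1}{\left(-158 - 12 O{\left(-12,-1 \right)}\right) + 62142} = \frac{1}{\left(-158 - 12 \left(\frac{1}{6} \left(-12\right) - \frac{12}{-1}\right)\right) + 62142} = \frac{1}{\left(-158 - 12 \left(-2 - -12\right)\right) + 62142} = \frac{1}{\left(-158 - 12 \left(-2 + 12\right)\right) + 62142} = \frac{1}{\left(-158 - 120\right) + 62142} = \frac{1}{-278 + 62142} = \frac{1}{61864}$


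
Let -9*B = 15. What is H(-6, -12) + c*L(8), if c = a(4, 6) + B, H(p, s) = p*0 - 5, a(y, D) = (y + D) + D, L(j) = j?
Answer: 329/3 ≈ 109.67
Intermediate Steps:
B = -5/3 (B = -1/9*15 = -5/3 ≈ -1.6667)
a(y, D) = y + 2*D (a(y, D) = (D + y) + D = y + 2*D)
H(p, s) = -5 (H(p, s) = 0 - 5 = -5)
c = 43/3 (c = (4 + 2*6) - 5/3 = (4 + 12) - 5/3 = 16 - 5/3 = 43/3 ≈ 14.333)
H(-6, -12) + c*L(8) = -5 + (43/3)*8 = -5 + 344/3 = 329/3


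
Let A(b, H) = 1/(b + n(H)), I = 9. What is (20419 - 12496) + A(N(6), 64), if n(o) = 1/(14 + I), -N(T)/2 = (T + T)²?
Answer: 52474006/6623 ≈ 7923.0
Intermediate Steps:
N(T) = -8*T² (N(T) = -2*(T + T)² = -2*4*T² = -8*T²)
n(o) = 1/23 (n(o) = 1/(14 + 9) = 1/23)
A(b, H) = 1/(1/23 + b) (A(b, H) = 1/(b + 1/23) = 1/(1/23 + b))
(20419 - 12496) + A(N(6), 64) = (20419 - 12496) + 23/(1 + 23*(-8*6²)) = 7923 + 23/(1 + 23*(-8*36)) = 7923 + 23/(1 + 23*(-288)) = 7923 + 23/(1 - 6624) = 7923 + 23/(-6623) = 7923 + 23*(-1/6623) = 7923 - 23/6623 = 52474006/6623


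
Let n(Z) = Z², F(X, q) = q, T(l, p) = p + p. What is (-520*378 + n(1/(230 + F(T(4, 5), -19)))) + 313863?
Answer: 5222446864/44521 ≈ 1.1730e+5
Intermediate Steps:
T(l, p) = 2*p
(-520*378 + n(1/(230 + F(T(4, 5), -19)))) + 313863 = (-520*378 + (1/(230 - 19))²) + 313863 = (-196560 + (1/211)²) + 313863 = (-196560 + 1/44521) + 313863 = -8751047759/44521 + 313863 = 5222446864/44521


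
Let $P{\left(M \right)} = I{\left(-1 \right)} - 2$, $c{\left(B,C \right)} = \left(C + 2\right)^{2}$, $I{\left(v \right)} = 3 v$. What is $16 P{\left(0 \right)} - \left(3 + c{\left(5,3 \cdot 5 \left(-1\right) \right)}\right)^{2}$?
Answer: $-29664$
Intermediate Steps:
$c{\left(B,C \right)} = \left(2 + C\right)^{2}$
$P{\left(M \right)} = -5$ ($P{\left(M \right)} = 3 \left(-1\right) - 2 = -3 - 2 = -5$)
$16 P{\left(0 \right)} - \left(3 + c{\left(5,3 \cdot 5 \left(-1\right) \right)}\right)^{2} = 16 \left(-5\right) - \left(3 + \left(2 + 3 \cdot 5 \left(-1\right)\right)^{2}\right)^{2} = -80 - \left(3 + \left(2 + 15 \left(-1\right)\right)^{2}\right)^{2} = -80 - \left(3 + \left(2 - 15\right)^{2}\right)^{2} = -80 - \left(3 + \left(-13\right)^{2}\right)^{2} = -80 - \left(3 + 169\right)^{2} = -80 - 172^{2} = -80 - 29584 = -29664$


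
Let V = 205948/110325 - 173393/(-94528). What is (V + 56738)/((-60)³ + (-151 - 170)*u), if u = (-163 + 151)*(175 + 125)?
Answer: 591747942616069/9798901983360000 ≈ 0.060389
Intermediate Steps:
u = -3600 (u = -12*300 = -3600)
V = 38597435269/10428801600 (V = 205948*(1/110325) - 173393*(-1/94528) = 205948/110325 + 173393/94528 = 38597435269/10428801600 ≈ 3.7010)
(V + 56738)/((-60)³ + (-151 - 170)*u) = (38597435269/10428801600 + 56738)/((-60)³ + (-151 - 170)*(-3600)) = 591747942616069/(10428801600*(-216000 - 321*(-3600))) = 591747942616069/(10428801600*(-216000 + 1155600)) = (591747942616069/10428801600)/939600 = (591747942616069/10428801600)*(1/939600) = 591747942616069/9798901983360000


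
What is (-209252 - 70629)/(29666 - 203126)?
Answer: 39983/24780 ≈ 1.6135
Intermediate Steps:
(-209252 - 70629)/(29666 - 203126) = -279881/(-173460) = -279881*(-1/173460) = 39983/24780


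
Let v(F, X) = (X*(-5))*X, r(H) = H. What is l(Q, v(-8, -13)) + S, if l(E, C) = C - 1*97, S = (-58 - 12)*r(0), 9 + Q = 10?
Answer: -942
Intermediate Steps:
Q = 1 (Q = -9 + 10 = 1)
v(F, X) = -5*X² (v(F, X) = (-5*X)*X = -5*X²)
S = 0 (S = (-58 - 12)*0 = -70*0 = 0)
l(E, C) = -97 + C (l(E, C) = C - 97 = -97 + C)
l(Q, v(-8, -13)) + S = (-97 - 5*(-13)²) + 0 = (-97 - 5*169) + 0 = (-97 - 845) + 0 = -942 + 0 = -942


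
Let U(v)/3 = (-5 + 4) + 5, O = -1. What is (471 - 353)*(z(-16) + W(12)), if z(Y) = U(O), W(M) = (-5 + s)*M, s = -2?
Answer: -8496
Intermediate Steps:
U(v) = 12 (U(v) = 3*((-5 + 4) + 5) = 3*(-1 + 5) = 3*4 = 12)
W(M) = -7*M (W(M) = (-5 - 2)*M = -7*M)
z(Y) = 12
(471 - 353)*(z(-16) + W(12)) = (471 - 353)*(12 - 7*12) = 118*(12 - 84) = 118*(-72) = -8496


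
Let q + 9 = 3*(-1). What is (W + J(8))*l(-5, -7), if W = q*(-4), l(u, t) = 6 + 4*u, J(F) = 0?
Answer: -672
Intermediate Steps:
q = -12 (q = -9 + 3*(-1) = -9 - 3 = -12)
W = 48 (W = -12*(-4) = 48)
(W + J(8))*l(-5, -7) = (48 + 0)*(6 + 4*(-5)) = 48*(6 - 20) = 48*(-14) = -672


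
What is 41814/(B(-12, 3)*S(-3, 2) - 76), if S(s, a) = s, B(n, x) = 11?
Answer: -41814/109 ≈ -383.61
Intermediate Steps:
41814/(B(-12, 3)*S(-3, 2) - 76) = 41814/(11*(-3) - 76) = 41814/(-33 - 76) = 41814/(-109) = 41814*(-1/109) = -41814/109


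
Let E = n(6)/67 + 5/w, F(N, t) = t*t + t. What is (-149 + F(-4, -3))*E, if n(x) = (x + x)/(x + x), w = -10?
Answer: 9295/134 ≈ 69.366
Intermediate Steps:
n(x) = 1 (n(x) = (2*x)/((2*x)) = (2*x)*(1/(2*x)) = 1)
F(N, t) = t + t² (F(N, t) = t² + t = t + t²)
E = -65/134 (E = 1/67 + 5/(-10) = 1*(1/67) + 5*(-⅒) = 1/67 - ½ = -65/134 ≈ -0.48507)
(-149 + F(-4, -3))*E = (-149 - 3*(1 - 3))*(-65/134) = (-149 - 3*(-2))*(-65/134) = (-149 + 6)*(-65/134) = -143*(-65/134) = 9295/134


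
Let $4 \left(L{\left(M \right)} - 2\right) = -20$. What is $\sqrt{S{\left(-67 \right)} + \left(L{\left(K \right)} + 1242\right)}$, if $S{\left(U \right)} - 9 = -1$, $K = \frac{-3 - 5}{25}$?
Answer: $\sqrt{1247} \approx 35.313$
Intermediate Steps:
$K = - \frac{8}{25}$ ($K = \left(-3 - 5\right) \frac{1}{25} = \left(-8\right) \frac{1}{25} = - \frac{8}{25} \approx -0.32$)
$L{\left(M \right)} = -3$ ($L{\left(M \right)} = 2 + \frac{1}{4} \left(-20\right) = 2 - 5 = -3$)
$S{\left(U \right)} = 8$ ($S{\left(U \right)} = 9 - 1 = 8$)
$\sqrt{S{\left(-67 \right)} + \left(L{\left(K \right)} + 1242\right)} = \sqrt{8 + \left(-3 + 1242\right)} = \sqrt{8 + 1239} = \sqrt{1247}$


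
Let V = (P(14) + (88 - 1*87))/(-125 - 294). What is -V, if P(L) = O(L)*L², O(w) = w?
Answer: 2745/419 ≈ 6.5513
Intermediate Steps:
P(L) = L³ (P(L) = L*L² = L³)
V = -2745/419 (V = (14³ + (88 - 1*87))/(-125 - 294) = (2744 + (88 - 87))/(-419) = -(2744 + 1)/419 = -1/419*2745 = -2745/419 ≈ -6.5513)
-V = -1*(-2745/419) = 2745/419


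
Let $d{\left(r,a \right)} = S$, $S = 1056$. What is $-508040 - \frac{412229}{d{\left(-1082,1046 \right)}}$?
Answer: $- \frac{536902469}{1056} \approx -5.0843 \cdot 10^{5}$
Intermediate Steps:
$d{\left(r,a \right)} = 1056$
$-508040 - \frac{412229}{d{\left(-1082,1046 \right)}} = -508040 - \frac{412229}{1056} = - \frac{536902469}{1056}$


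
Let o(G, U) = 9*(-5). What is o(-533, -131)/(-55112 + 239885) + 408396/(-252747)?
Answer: -8385769747/5188980159 ≈ -1.6161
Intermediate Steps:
o(G, U) = -45
o(-533, -131)/(-55112 + 239885) + 408396/(-252747) = -45/(-55112 + 239885) + 408396/(-252747) = -45/184773 + 408396*(-1/252747) = -45*1/184773 - 136132/84249 = -15/61591 - 136132/84249 = -8385769747/5188980159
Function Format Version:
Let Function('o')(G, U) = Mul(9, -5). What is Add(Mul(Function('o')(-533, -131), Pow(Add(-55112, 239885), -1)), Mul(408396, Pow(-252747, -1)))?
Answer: Rational(-8385769747, 5188980159) ≈ -1.6161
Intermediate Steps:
Function('o')(G, U) = -45
Add(Mul(Function('o')(-533, -131), Pow(Add(-55112, 239885), -1)), Mul(408396, Pow(-252747, -1))) = Add(Mul(-45, Pow(Add(-55112, 239885), -1)), Mul(408396, Pow(-252747, -1))) = Add(Mul(-45, Pow(184773, -1)), Mul(408396, Rational(-1, 252747))) = Add(Mul(-45, Rational(1, 184773)), Rational(-136132, 84249)) = Add(Rational(-15, 61591), Rational(-136132, 84249)) = Rational(-8385769747, 5188980159)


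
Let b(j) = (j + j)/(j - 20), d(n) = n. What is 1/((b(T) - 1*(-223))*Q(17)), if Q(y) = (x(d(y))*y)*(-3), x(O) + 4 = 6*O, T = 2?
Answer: -3/3340330 ≈ -8.9812e-7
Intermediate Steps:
b(j) = 2*j/(-20 + j) (b(j) = (2*j)/(-20 + j) = 2*j/(-20 + j))
x(O) = -4 + 6*O
Q(y) = -3*y*(-4 + 6*y) (Q(y) = ((-4 + 6*y)*y)*(-3) = (y*(-4 + 6*y))*(-3) = -3*y*(-4 + 6*y))
1/((b(T) - 1*(-223))*Q(17)) = 1/((2*2/(-20 + 2) - 1*(-223))*((6*17*(2 - 3*17)))) = 1/((2*2/(-18) + 223)*((6*17*(2 - 51)))) = 1/((2*2*(-1/18) + 223)*((6*17*(-49)))) = 1/((-2/9 + 223)*(-4998)) = -1/4998/(2005/9) = (9/2005)*(-1/4998) = -3/3340330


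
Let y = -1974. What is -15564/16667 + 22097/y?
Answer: -57002005/4700094 ≈ -12.128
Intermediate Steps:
-15564/16667 + 22097/y = -15564/16667 + 22097/(-1974) = -15564*1/16667 + 22097*(-1/1974) = -15564/16667 - 22097/1974 = -57002005/4700094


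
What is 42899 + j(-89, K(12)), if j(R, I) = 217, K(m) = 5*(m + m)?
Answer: 43116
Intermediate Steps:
K(m) = 10*m (K(m) = 5*(2*m) = 10*m)
42899 + j(-89, K(12)) = 42899 + 217 = 43116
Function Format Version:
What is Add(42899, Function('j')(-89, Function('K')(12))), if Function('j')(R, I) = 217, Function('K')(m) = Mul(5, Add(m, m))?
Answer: 43116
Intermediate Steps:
Function('K')(m) = Mul(10, m) (Function('K')(m) = Mul(5, Mul(2, m)) = Mul(10, m))
Add(42899, Function('j')(-89, Function('K')(12))) = Add(42899, 217) = 43116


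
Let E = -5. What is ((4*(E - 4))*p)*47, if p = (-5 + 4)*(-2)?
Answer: -3384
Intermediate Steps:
p = 2 (p = -1*(-2) = 2)
((4*(E - 4))*p)*47 = ((4*(-5 - 4))*2)*47 = ((4*(-9))*2)*47 = -36*2*47 = -72*47 = -3384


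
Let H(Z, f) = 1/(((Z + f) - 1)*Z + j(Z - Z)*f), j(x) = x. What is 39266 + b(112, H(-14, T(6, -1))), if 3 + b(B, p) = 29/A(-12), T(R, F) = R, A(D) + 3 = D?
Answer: 588916/15 ≈ 39261.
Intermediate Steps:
A(D) = -3 + D
H(Z, f) = 1/(Z*(-1 + Z + f)) (H(Z, f) = 1/(((Z + f) - 1)*Z + (Z - Z)*f) = 1/((-1 + Z + f)*Z + 0*f) = 1/(Z*(-1 + Z + f) + 0) = 1/(Z*(-1 + Z + f)))
b(B, p) = -74/15 (b(B, p) = -3 + 29/(-3 - 12) = -3 + 29/(-15) = -3 + 29*(-1/15) = -3 - 29/15 = -74/15)
39266 + b(112, H(-14, T(6, -1))) = 39266 - 74/15 = 588916/15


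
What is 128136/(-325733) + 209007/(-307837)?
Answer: -107525478963/100272669521 ≈ -1.0723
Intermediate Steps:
128136/(-325733) + 209007/(-307837) = 128136*(-1/325733) + 209007*(-1/307837) = -128136/325733 - 209007/307837 = -107525478963/100272669521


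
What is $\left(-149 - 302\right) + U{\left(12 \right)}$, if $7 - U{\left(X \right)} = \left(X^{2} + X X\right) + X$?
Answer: $-744$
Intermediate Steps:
$U{\left(X \right)} = 7 - X - 2 X^{2}$ ($U{\left(X \right)} = 7 - \left(\left(X^{2} + X X\right) + X\right) = 7 - \left(\left(X^{2} + X^{2}\right) + X\right) = 7 - \left(2 X^{2} + X\right) = 7 - \left(X + 2 X^{2}\right) = 7 - X - 2 X^{2}$)
$\left(-149 - 302\right) + U{\left(12 \right)} = \left(-149 - 302\right) - \left(5 + 288\right) = -451 - 293 = -744$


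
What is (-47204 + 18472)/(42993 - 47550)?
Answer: 28732/4557 ≈ 6.3050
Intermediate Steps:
(-47204 + 18472)/(42993 - 47550) = -28732/(-4557) = -28732*(-1/4557) = 28732/4557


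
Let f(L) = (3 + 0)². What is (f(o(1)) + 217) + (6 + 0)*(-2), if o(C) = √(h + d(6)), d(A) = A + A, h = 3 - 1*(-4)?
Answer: 214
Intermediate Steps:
h = 7 (h = 3 + 4 = 7)
d(A) = 2*A
o(C) = √19 (o(C) = √(7 + 2*6) = √(7 + 12) = √19)
f(L) = 9 (f(L) = 3² = 9)
(f(o(1)) + 217) + (6 + 0)*(-2) = (9 + 217) + (6 + 0)*(-2) = 226 + 6*(-2) = 226 - 12 = 214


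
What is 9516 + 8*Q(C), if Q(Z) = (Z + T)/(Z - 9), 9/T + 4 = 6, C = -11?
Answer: 47593/5 ≈ 9518.6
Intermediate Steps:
T = 9/2 (T = 9/(-4 + 6) = 9/2 ≈ 4.5000)
Q(Z) = (9/2 + Z)/(-9 + Z) (Q(Z) = (Z + 9/2)/(Z - 9) = (9/2 + Z)/(-9 + Z))
9516 + 8*Q(C) = 9516 + 8*((9/2 - 11)/(-9 - 11)) = 9516 + 8*(-13/2/(-20)) = 9516 + 8*(-1/20*(-13/2)) = 9516 + 8*(13/40) = 9516 + 13/5 = 47593/5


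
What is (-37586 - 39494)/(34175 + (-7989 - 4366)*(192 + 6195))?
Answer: 7708/7887721 ≈ 0.00097721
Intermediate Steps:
(-37586 - 39494)/(34175 + (-7989 - 4366)*(192 + 6195)) = -77080/(34175 - 12355*6387) = -77080/(34175 - 78911385) = -77080/(-78877210) = -77080*(-1/78877210) = 7708/7887721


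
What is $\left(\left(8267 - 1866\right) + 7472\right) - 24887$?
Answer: $-11014$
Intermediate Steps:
$\left(\left(8267 - 1866\right) + 7472\right) - 24887 = \left(6401 + 7472\right) - 24887 = 13873 - 24887 = -11014$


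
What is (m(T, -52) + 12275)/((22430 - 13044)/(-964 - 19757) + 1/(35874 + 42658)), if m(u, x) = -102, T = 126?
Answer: -2829807873708/105297233 ≈ -26874.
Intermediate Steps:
(m(T, -52) + 12275)/((22430 - 13044)/(-964 - 19757) + 1/(35874 + 42658)) = (-102 + 12275)/((22430 - 13044)/(-964 - 19757) + 1/(35874 + 42658)) = 12173/(9386/(-20721) + 1/78532) = 12173/(9386*(-1/20721) + 1/78532) = 12173/(-9386/20721 + 1/78532) = 12173/(-737080631/1627261572) = 12173*(-1627261572/737080631) = -2829807873708/105297233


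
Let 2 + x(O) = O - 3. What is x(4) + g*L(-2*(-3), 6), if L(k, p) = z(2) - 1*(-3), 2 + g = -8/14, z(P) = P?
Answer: -97/7 ≈ -13.857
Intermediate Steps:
x(O) = -5 + O (x(O) = -2 + (O - 3) = -2 + (-3 + O) = -5 + O)
g = -18/7 (g = -2 - 8/14 = -2 - 8*1/14 = -2 - 4/7 = -18/7 ≈ -2.5714)
L(k, p) = 5 (L(k, p) = 2 - 1*(-3) = 2 + 3 = 5)
x(4) + g*L(-2*(-3), 6) = (-5 + 4) - 18/7*5 = -1 - 90/7 = -97/7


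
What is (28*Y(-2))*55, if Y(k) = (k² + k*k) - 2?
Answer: 9240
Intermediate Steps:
Y(k) = -2 + 2*k² (Y(k) = (k² + k²) - 2 = 2*k² - 2 = -2 + 2*k²)
(28*Y(-2))*55 = (28*(-2 + 2*(-2)²))*55 = (28*(-2 + 2*4))*55 = (28*(-2 + 8))*55 = (28*6)*55 = 168*55 = 9240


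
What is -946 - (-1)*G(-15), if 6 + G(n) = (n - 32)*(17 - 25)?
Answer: -576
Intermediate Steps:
G(n) = 250 - 8*n (G(n) = -6 + (n - 32)*(17 - 25) = -6 + (-32 + n)*(-8) = -6 + (256 - 8*n) = 250 - 8*n)
-946 - (-1)*G(-15) = -946 - (-1)*(250 - 8*(-15)) = -946 - (-1)*(250 + 120) = -946 - (-1)*370 = -946 - 1*(-370) = -946 + 370 = -576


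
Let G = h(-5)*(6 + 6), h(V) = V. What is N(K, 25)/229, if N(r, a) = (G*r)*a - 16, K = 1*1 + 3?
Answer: -6016/229 ≈ -26.271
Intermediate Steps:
K = 4 (K = 1 + 3 = 4)
G = -60 (G = -5*(6 + 6) = -5*12 = -60)
N(r, a) = -16 - 60*a*r (N(r, a) = (-60*r)*a - 16 = -60*a*r - 16 = -16 - 60*a*r)
N(K, 25)/229 = (-16 - 60*25*4)/229 = (-16 - 6000)*(1/229) = -6016*1/229 = -6016/229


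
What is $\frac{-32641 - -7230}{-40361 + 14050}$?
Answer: $\frac{25411}{26311} \approx 0.96579$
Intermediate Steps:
$\frac{-32641 - -7230}{-40361 + 14050} = \frac{-32641 + 7230}{-26311} = \left(-25411\right) \left(- \frac{1}{26311}\right) = \frac{25411}{26311}$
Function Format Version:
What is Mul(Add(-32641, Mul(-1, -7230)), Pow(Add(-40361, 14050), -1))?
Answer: Rational(25411, 26311) ≈ 0.96579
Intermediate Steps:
Mul(Add(-32641, Mul(-1, -7230)), Pow(Add(-40361, 14050), -1)) = Mul(Add(-32641, 7230), Pow(-26311, -1)) = Mul(-25411, Rational(-1, 26311)) = Rational(25411, 26311)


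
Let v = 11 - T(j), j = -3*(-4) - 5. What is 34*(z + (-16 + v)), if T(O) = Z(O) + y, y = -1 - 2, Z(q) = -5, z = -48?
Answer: -1530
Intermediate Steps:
y = -3
j = 7 (j = 12 - 5 = 7)
T(O) = -8 (T(O) = -5 - 3 = -8)
v = 19 (v = 11 - 1*(-8) = 11 + 8 = 19)
34*(z + (-16 + v)) = 34*(-48 + (-16 + 19)) = 34*(-48 + 3) = 34*(-45) = -1530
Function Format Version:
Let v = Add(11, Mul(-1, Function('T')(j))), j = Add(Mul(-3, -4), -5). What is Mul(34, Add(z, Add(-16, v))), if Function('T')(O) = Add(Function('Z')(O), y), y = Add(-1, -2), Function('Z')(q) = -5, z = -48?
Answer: -1530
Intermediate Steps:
y = -3
j = 7 (j = Add(12, -5) = 7)
Function('T')(O) = -8 (Function('T')(O) = Add(-5, -3) = -8)
v = 19 (v = Add(11, Mul(-1, -8)) = Add(11, 8) = 19)
Mul(34, Add(z, Add(-16, v))) = Mul(34, Add(-48, Add(-16, 19))) = Mul(34, Add(-48, 3)) = Mul(34, -45) = -1530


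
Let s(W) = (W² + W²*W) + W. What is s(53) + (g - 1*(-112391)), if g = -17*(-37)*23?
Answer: 278597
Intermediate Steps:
g = 14467 (g = 629*23 = 14467)
s(W) = W + W² + W³ (s(W) = (W² + W³) + W = W + W² + W³)
s(53) + (g - 1*(-112391)) = 53*(1 + 53 + 53²) + (14467 - 1*(-112391)) = 53*(1 + 53 + 2809) + (14467 + 112391) = 53*2863 + 126858 = 151739 + 126858 = 278597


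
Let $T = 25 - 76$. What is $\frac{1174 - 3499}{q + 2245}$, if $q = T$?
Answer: $- \frac{2325}{2194} \approx -1.0597$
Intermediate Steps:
$T = -51$ ($T = 25 - 76 = -51$)
$q = -51$
$\frac{1174 - 3499}{q + 2245} = \frac{1174 - 3499}{-51 + 2245} = - \frac{2325}{2194}$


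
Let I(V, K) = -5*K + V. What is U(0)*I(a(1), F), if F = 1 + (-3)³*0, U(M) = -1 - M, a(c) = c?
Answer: 4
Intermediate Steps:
F = 1 (F = 1 - 27*0 = 1 + 0 = 1)
I(V, K) = V - 5*K
U(0)*I(a(1), F) = (-1 - 1*0)*(1 - 5*1) = (-1 + 0)*(1 - 5) = -1*(-4) = 4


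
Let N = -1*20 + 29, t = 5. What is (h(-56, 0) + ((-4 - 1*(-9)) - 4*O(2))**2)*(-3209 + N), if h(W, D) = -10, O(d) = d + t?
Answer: -1660800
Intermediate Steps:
O(d) = 5 + d (O(d) = d + 5 = 5 + d)
N = 9 (N = -20 + 29 = 9)
(h(-56, 0) + ((-4 - 1*(-9)) - 4*O(2))**2)*(-3209 + N) = (-10 + ((-4 - 1*(-9)) - 4*(5 + 2))**2)*(-3209 + 9) = (-10 + ((-4 + 9) - 4*7)**2)*(-3200) = (-10 + (5 - 28)**2)*(-3200) = (-10 + (-23)**2)*(-3200) = (-10 + 529)*(-3200) = 519*(-3200) = -1660800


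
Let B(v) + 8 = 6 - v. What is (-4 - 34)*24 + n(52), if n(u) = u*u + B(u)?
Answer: 1738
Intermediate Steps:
B(v) = -2 - v (B(v) = -8 + (6 - v) = -2 - v)
n(u) = -2 + u² - u (n(u) = u*u + (-2 - u) = u² + (-2 - u) = -2 + u² - u)
(-4 - 34)*24 + n(52) = (-4 - 34)*24 + (-2 + 52² - 1*52) = -38*24 + (-2 + 2704 - 52) = -912 + 2650 = 1738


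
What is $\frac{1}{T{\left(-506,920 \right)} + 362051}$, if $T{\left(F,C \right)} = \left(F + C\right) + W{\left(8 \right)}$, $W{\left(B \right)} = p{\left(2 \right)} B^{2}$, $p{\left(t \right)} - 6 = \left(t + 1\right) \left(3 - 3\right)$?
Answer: $\frac{1}{362849} \approx 2.756 \cdot 10^{-6}$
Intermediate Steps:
$p{\left(t \right)} = 6$ ($p{\left(t \right)} = 6 + \left(t + 1\right) \left(3 - 3\right) = 6 + \left(1 + t\right) 0 = 6 + 0 = 6$)
$W{\left(B \right)} = 6 B^{2}$
$T{\left(F,C \right)} = 384 + C + F$ ($T{\left(F,C \right)} = \left(F + C\right) + 6 \cdot 8^{2} = \left(C + F\right) + 6 \cdot 64 = \left(C + F\right) + 384 = 384 + C + F$)
$\frac{1}{T{\left(-506,920 \right)} + 362051} = \frac{1}{\left(384 + 920 - 506\right) + 362051} = \frac{1}{798 + 362051} = \frac{1}{362849}$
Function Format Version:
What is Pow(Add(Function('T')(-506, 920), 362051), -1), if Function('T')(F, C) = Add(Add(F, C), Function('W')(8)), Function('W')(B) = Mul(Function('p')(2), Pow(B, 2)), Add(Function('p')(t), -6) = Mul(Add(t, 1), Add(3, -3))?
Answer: Rational(1, 362849) ≈ 2.7560e-6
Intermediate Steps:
Function('p')(t) = 6 (Function('p')(t) = Add(6, Mul(Add(t, 1), Add(3, -3))) = Add(6, Mul(Add(1, t), 0)) = Add(6, 0) = 6)
Function('W')(B) = Mul(6, Pow(B, 2))
Function('T')(F, C) = Add(384, C, F) (Function('T')(F, C) = Add(Add(F, C), Mul(6, Pow(8, 2))) = Add(Add(C, F), Mul(6, 64)) = Add(Add(C, F), 384) = Add(384, C, F))
Pow(Add(Function('T')(-506, 920), 362051), -1) = Pow(Add(Add(384, 920, -506), 362051), -1) = Pow(Add(798, 362051), -1) = Pow(362849, -1) = Rational(1, 362849)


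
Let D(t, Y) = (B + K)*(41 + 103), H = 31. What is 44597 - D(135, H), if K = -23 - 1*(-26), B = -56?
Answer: 52229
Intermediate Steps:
K = 3 (K = -23 + 26 = 3)
D(t, Y) = -7632 (D(t, Y) = (-56 + 3)*(41 + 103) = -53*144 = -7632)
44597 - D(135, H) = 44597 - 1*(-7632) = 44597 + 7632 = 52229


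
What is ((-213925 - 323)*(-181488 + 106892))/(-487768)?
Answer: -1997755476/60971 ≈ -32766.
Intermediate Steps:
((-213925 - 323)*(-181488 + 106892))/(-487768) = -214248*(-74596)*(-1/487768) = 15982043808*(-1/487768) = -1997755476/60971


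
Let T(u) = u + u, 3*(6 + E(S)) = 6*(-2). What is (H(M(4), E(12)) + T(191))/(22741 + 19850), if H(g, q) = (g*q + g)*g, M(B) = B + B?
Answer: -194/42591 ≈ -0.0045549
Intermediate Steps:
E(S) = -10 (E(S) = -6 + (6*(-2))/3 = -6 + (⅓)*(-12) = -6 - 4 = -10)
T(u) = 2*u
M(B) = 2*B
H(g, q) = g*(g + g*q) (H(g, q) = (g + g*q)*g = g*(g + g*q))
(H(M(4), E(12)) + T(191))/(22741 + 19850) = ((2*4)²*(1 - 10) + 2*191)/(22741 + 19850) = (8²*(-9) + 382)/42591 = (64*(-9) + 382)*(1/42591) = (-576 + 382)*(1/42591) = -194*1/42591 = -194/42591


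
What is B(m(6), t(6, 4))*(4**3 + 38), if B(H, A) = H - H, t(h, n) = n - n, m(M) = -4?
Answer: 0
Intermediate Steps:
t(h, n) = 0
B(H, A) = 0
B(m(6), t(6, 4))*(4**3 + 38) = 0*(4**3 + 38) = 0*(64 + 38) = 0*102 = 0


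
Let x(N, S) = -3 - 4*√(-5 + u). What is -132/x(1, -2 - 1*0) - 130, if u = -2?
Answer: 2*(-260*√7 + 129*I)/(-3*I + 4*√7) ≈ -126.73 - 11.545*I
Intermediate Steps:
x(N, S) = -3 - 4*I*√7 (x(N, S) = -3 - 4*√(-5 - 2) = -3 - 4*I*√7)
-132/x(1, -2 - 1*0) - 130 = -132/(-3 - 4*I*√7) - 130 = -130 - 132/(-3 - 4*I*√7)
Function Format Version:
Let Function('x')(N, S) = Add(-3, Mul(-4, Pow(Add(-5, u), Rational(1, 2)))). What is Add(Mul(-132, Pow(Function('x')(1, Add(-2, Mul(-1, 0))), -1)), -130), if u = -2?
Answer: Mul(2, Pow(Add(Mul(-3, I), Mul(4, Pow(7, Rational(1, 2)))), -1), Add(Mul(-260, Pow(7, Rational(1, 2))), Mul(129, I))) ≈ Add(-126.73, Mul(-11.545, I))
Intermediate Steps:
Function('x')(N, S) = Add(-3, Mul(-4, I, Pow(7, Rational(1, 2)))) (Function('x')(N, S) = Add(-3, Mul(-4, Pow(Add(-5, -2), Rational(1, 2)))) = Add(-3, Mul(-4, Pow(-7, Rational(1, 2)))) = Add(-3, Mul(-4, Mul(I, Pow(7, Rational(1, 2))))) = Add(-3, Mul(-4, I, Pow(7, Rational(1, 2)))))
Add(Mul(-132, Pow(Function('x')(1, Add(-2, Mul(-1, 0))), -1)), -130) = Add(Mul(-132, Pow(Add(-3, Mul(-4, I, Pow(7, Rational(1, 2)))), -1)), -130) = Add(-130, Mul(-132, Pow(Add(-3, Mul(-4, I, Pow(7, Rational(1, 2)))), -1)))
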